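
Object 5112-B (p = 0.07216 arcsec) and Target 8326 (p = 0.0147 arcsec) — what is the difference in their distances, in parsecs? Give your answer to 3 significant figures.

d_A = 1/0.07216″ = 13.858 pc; d_B = 1/0.01470″ = 68.027 pc.
|d_B − d_A| = |68.027 − 13.858| = 54.169 pc.

54.2 pc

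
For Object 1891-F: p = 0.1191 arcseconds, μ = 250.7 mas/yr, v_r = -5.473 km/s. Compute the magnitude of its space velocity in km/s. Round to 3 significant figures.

d = 1/p = 1/0.1191″ = 8.3963 pc.
μ = 250.7 mas/yr = 0.2507 ″/yr.
v_t = 4.740 μ d = 4.740 × 0.2507 × 8.3963 = 9.9775 km/s.
v = √(v_r² + v_t²) = √((-5.473)² + 9.9775²) = √129.504 = 11.38 km/s.

11.4 km/s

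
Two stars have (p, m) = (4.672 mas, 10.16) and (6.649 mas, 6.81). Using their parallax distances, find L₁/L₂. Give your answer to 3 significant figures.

d₁ = 1/p₁ = 1/0.004672″ = 214.04 pc; d₂ = 1/p₂ = 1/0.006649″ = 150.4 pc.
M₁ = m₁ − 5 log₁₀ d₁ + 5 = 10.16 − 11.6525 + 5 = 3.5075.
M₂ = 6.81 − 10.8862 + 5 = 0.9238.
L₁/L₂ = 10^(0.4(M₂ − M₁)) = 10^(0.4 × (-2.5837)) = 10^(-1.03348) = 0.092581.

L₁/L₂ = 0.0926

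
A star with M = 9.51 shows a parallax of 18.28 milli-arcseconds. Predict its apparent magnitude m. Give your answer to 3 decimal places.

m = 13.200

d = 1/p = 1/0.01828″ = 54.705 pc.
m − M = 5 log₁₀ d − 5 = 5 log₁₀(54.705) − 5 = 8.6901 − 5 = 3.6901.
m = M + (m − M) = 9.51 + 3.6901 = 13.200.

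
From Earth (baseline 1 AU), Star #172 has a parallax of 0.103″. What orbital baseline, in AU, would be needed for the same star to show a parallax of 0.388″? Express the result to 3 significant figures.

Parallax scales linearly with baseline: p ∝ B, so B = p_target / p_Earth × 1 AU.
B = 0.388 / 0.103 = 3.767 AU.

3.77 AU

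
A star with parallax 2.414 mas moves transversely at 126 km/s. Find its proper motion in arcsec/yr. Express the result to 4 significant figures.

d = 1/p = 1/0.002414″ = 414.25 pc.
μ = v_t / (4.74 d) = 126 / (4.74 × 414.25) = 126 / 1963.5 = 0.064171 ″/yr.

0.06417 arcsec/yr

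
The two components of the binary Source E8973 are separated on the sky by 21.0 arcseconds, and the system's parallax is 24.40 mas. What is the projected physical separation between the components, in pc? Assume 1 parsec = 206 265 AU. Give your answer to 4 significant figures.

d = 1/p = 1/0.02440″ = 40.984 pc.
At distance d (pc), an angle of θ arcsec spans θ·d AU: s = 21.0 × 40.984 = 860.66 AU.
= 860.66 / 206265 = 0.0041726 pc.

0.004173 pc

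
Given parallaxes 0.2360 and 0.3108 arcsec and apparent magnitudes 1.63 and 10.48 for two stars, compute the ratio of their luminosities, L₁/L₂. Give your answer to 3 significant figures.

L₁/L₂ = 6010

d₁ = 1/p₁ = 1/0.2360″ = 4.2373 pc; d₂ = 1/p₂ = 1/0.3108″ = 3.2175 pc.
M₁ = m₁ − 5 log₁₀ d₁ + 5 = 1.63 − 3.1354 + 5 = 3.4946.
M₂ = 10.48 − 2.5376 + 5 = 12.9424.
L₁/L₂ = 10^(0.4(M₂ − M₁)) = 10^(0.4 × 9.4478) = 10^3.77912 = 6013.4.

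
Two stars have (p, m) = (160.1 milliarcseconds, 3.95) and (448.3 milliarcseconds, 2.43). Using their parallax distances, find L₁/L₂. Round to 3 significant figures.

d₁ = 1/p₁ = 1/0.1601″ = 6.2461 pc; d₂ = 1/p₂ = 1/0.4483″ = 2.2306 pc.
M₁ = m₁ − 5 log₁₀ d₁ + 5 = 3.95 − 3.9780 + 5 = 4.9720.
M₂ = 2.43 − 1.7421 + 5 = 5.6879.
L₁/L₂ = 10^(0.4(M₂ − M₁)) = 10^(0.4 × 0.7159) = 10^0.28636 = 1.9336.

L₁/L₂ = 1.93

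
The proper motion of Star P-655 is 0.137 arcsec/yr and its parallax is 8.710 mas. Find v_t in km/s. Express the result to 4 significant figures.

74.56 km/s

d = 1/p = 1/0.008710″ = 114.81 pc.
v_t = 4.74 × μ × d = 4.74 × 0.137 × 114.81 = 74.555 km/s.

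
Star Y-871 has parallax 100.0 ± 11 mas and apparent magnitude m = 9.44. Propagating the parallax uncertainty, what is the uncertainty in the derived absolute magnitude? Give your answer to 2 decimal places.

σ_M = 0.24 mag

M = m − 5 log₁₀ d + 5 = m + 5 log₁₀ p + 5, so ∂M/∂p = 5/(p ln 10).
σ_M = (5/ln 10) · (σ_p/p) = 2.1715 × 11/100.0 = 2.1715 × 0.11 = 0.23887.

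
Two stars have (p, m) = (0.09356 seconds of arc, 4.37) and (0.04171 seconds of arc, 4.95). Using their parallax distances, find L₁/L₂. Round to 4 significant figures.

d₁ = 1/p₁ = 1/0.09356″ = 10.688 pc; d₂ = 1/p₂ = 1/0.04171″ = 23.975 pc.
M₁ = m₁ − 5 log₁₀ d₁ + 5 = 4.37 − 5.1445 + 5 = 4.2255.
M₂ = 4.95 − 6.8988 + 5 = 3.0512.
L₁/L₂ = 10^(0.4(M₂ − M₁)) = 10^(0.4 × (-1.1743)) = 10^(-0.46972) = 0.33906.

L₁/L₂ = 0.3391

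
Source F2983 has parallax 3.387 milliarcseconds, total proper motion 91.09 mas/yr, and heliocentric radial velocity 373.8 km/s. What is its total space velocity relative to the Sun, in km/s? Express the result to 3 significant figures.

d = 1/p = 1/0.003387″ = 295.25 pc.
μ = 91.09 mas/yr = 0.09109 ″/yr.
v_t = 4.740 μ d = 4.740 × 0.09109 × 295.25 = 127.48 km/s.
v = √(v_r² + v_t²) = √(373.8² + 127.48²) = √155978 = 394.94 km/s.

395 km/s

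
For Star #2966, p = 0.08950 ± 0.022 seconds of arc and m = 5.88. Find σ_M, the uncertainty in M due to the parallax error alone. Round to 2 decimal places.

σ_M = 0.53 mag

M = m − 5 log₁₀ d + 5 = m + 5 log₁₀ p + 5, so ∂M/∂p = 5/(p ln 10).
σ_M = (5/ln 10) · (σ_p/p) = 2.1715 × 0.022/0.08950 = 2.1715 × 0.24581 = 0.53378.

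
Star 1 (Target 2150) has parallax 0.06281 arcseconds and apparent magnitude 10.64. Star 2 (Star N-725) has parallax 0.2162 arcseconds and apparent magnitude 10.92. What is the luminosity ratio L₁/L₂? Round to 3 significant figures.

d₁ = 1/p₁ = 1/0.06281″ = 15.921 pc; d₂ = 1/p₂ = 1/0.2162″ = 4.6253 pc.
M₁ = m₁ − 5 log₁₀ d₁ + 5 = 10.64 − 6.0099 + 5 = 9.6301.
M₂ = 10.92 − 3.3257 + 5 = 12.5943.
L₁/L₂ = 10^(0.4(M₂ − M₁)) = 10^(0.4 × 2.9642) = 10^1.18568 = 15.335.

L₁/L₂ = 15.3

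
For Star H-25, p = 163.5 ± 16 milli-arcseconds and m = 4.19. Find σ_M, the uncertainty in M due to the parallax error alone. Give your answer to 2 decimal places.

σ_M = 0.21 mag

M = m − 5 log₁₀ d + 5 = m + 5 log₁₀ p + 5, so ∂M/∂p = 5/(p ln 10).
σ_M = (5/ln 10) · (σ_p/p) = 2.1715 × 16/163.5 = 2.1715 × 0.097859 = 0.2125.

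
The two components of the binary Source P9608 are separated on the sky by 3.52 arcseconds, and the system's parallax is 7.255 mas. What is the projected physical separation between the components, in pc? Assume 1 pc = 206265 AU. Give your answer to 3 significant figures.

d = 1/p = 1/0.007255″ = 137.84 pc.
At distance d (pc), an angle of θ arcsec spans θ·d AU: s = 3.52 × 137.84 = 485.2 AU.
= 485.2 / 206265 = 0.0023523 pc.

0.00235 pc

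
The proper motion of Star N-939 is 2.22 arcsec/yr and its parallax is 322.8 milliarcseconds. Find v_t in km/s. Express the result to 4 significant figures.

32.60 km/s

d = 1/p = 1/0.3228″ = 3.0979 pc.
v_t = 4.74 × μ × d = 4.74 × 2.22 × 3.0979 = 32.599 km/s.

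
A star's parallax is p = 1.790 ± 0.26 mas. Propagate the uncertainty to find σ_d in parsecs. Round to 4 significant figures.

81.15 pc

d = 1/p, so σ_d = σ_p / p².
σ_d = 0.000260 / (0.001790)² = 0.000260 / 0.0000032041 = 81.146 pc.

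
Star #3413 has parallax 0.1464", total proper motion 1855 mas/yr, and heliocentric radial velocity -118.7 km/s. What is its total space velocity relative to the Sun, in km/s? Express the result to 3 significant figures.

d = 1/p = 1/0.1464″ = 6.8306 pc.
μ = 1855 mas/yr = 1.855 ″/yr.
v_t = 4.740 μ d = 4.740 × 1.855 × 6.8306 = 60.059 km/s.
v = √(v_r² + v_t²) = √((-118.7)² + 60.059²) = √17696.8 = 133.03 km/s.

133 km/s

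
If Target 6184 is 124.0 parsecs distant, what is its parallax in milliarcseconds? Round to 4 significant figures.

8.065 mas

p = 1/d = 1/124 = 0.0080645 arcsec.
= 0.0080645 × 1000 = 8.0645 mas.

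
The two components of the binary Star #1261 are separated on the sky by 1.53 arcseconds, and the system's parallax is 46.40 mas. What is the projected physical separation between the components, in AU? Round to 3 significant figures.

d = 1/p = 1/0.04640″ = 21.552 pc.
At distance d (pc), an angle of θ arcsec spans θ·d AU: s = 1.53 × 21.552 = 32.975 AU.

33.0 AU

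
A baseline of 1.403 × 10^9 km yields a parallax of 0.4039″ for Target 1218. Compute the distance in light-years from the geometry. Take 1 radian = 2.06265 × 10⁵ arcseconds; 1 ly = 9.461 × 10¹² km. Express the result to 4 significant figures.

θ = 0.4039″ = 0.4039/206265 = 1.9582 × 10^-6 rad.
d = B/θ = (1.403 × 10^9) / (1.9582 × 10^-6) = 7.1647 × 10^14 km = (7.1647 × 10^14) / (9.461 × 10^12) ly = 75.729 ly.

75.73 ly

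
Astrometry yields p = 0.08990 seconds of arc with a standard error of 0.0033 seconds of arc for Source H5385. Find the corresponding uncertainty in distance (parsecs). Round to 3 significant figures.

d = 1/p, so σ_d = σ_p / p².
σ_d = 0.00330 / (0.08990)² = 0.00330 / 0.008082 = 0.40831 pc.

0.408 pc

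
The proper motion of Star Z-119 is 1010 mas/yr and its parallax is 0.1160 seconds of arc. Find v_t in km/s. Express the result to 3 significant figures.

41.3 km/s

d = 1/p = 1/0.1160″ = 8.6207 pc.
μ = 1010 mas/yr = 1.01 ″/yr.
v_t = 4.74 × μ × d = 4.74 × 1.01 × 8.6207 = 41.271 km/s.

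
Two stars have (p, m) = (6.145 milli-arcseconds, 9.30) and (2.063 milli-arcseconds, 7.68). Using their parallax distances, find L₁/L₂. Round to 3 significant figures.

d₁ = 1/p₁ = 1/0.006145″ = 162.73 pc; d₂ = 1/p₂ = 1/0.002063″ = 484.73 pc.
M₁ = m₁ − 5 log₁₀ d₁ + 5 = 9.30 − 11.0573 + 5 = 3.2427.
M₂ = 7.68 − 13.4275 + 5 = -0.7475.
L₁/L₂ = 10^(0.4(M₂ − M₁)) = 10^(0.4 × (-3.9902)) = 10^(-1.59608) = 0.025347.

L₁/L₂ = 0.0253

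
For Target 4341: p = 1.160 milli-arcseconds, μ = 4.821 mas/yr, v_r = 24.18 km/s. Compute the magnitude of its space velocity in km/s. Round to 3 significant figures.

d = 1/p = 1/0.001160″ = 862.07 pc.
μ = 4.821 mas/yr = 0.004821 ″/yr.
v_t = 4.740 μ d = 4.740 × 0.004821 × 862.07 = 19.7 km/s.
v = √(v_r² + v_t²) = √(24.18² + 19.7²) = √972.762 = 31.189 km/s.

31.2 km/s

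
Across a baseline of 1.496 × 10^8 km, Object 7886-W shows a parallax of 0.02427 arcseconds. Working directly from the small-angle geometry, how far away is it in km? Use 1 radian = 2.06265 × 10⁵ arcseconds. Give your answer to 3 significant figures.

θ = 0.02427″ = 0.02427/206265 = 1.1766 × 10^-7 rad.
d = B/θ = (1.496 × 10^8) / (1.1766 × 10^-7) = 1.2715 × 10^15 km.

1.27 × 10^15 km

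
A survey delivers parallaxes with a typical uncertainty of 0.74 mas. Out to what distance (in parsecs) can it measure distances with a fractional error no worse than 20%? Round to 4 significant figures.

270.3 pc

σ_d/d = σ_p/p, so the condition is σ_p/p ≤ 0.20, i.e. p ≥ σ_p/0.20.
p_min = 0.74/0.20 = 3.7 mas = 0.0037 arcsec.
d_max = 1/p_min = 1/0.0037 = 270.27 pc.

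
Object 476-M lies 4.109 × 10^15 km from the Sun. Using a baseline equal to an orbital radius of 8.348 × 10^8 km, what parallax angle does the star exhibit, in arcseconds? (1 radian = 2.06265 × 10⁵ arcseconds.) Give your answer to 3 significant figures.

θ ≈ B/d = (8.348 × 10^8) / (4.109 × 10^15) = 2.0316 × 10^-7 rad.
In arcseconds: 2.0316 × 10^-7 × 206265 = 0.041905″.

0.0419 arcsec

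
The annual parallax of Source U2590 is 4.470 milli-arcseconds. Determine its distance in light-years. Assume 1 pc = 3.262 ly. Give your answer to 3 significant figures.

730 light years

p = 4.470 milli-arcseconds = 0.004470 arcsec.
d = 1/p = 1/0.004470 = 223.71 pc.
In light-years: 223.71 × 3.262 = 729.74 ly.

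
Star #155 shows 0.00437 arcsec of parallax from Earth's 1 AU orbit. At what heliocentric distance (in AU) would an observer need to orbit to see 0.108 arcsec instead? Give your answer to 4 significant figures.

Parallax scales linearly with baseline: p ∝ B, so B = p_target / p_Earth × 1 AU.
B = 0.108 / 0.00437 = 24.714 AU.

24.71 AU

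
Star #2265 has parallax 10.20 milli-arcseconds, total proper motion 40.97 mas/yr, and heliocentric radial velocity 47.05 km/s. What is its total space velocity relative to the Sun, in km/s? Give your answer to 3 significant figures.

50.8 km/s

d = 1/p = 1/0.01020″ = 98.039 pc.
μ = 40.97 mas/yr = 0.04097 ″/yr.
v_t = 4.740 μ d = 4.740 × 0.04097 × 98.039 = 19.039 km/s.
v = √(v_r² + v_t²) = √(47.05² + 19.039²) = √2576.19 = 50.756 km/s.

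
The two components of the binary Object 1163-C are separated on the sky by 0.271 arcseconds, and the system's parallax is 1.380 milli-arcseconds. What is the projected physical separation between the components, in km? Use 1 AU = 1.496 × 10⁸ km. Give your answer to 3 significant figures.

2.94 × 10^10 km

d = 1/p = 1/0.001380″ = 724.64 pc.
At distance d (pc), an angle of θ arcsec spans θ·d AU: s = 0.271 × 724.64 = 196.38 AU.
= 196.38 × 1.496 × 10⁸ km = 2.9378 × 10^10 km.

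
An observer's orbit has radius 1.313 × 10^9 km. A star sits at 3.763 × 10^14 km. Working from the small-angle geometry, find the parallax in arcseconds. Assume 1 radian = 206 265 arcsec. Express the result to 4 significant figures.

θ ≈ B/d = (1.313 × 10^9) / (3.763 × 10^14) = 3.4892 × 10^-6 rad.
In arcseconds: 3.4892 × 10^-6 × 206265 = 0.7197″.

0.7197 arcsec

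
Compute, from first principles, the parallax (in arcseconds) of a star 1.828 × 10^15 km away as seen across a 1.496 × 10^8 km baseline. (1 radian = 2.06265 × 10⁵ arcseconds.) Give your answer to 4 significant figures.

θ ≈ B/d = (1.496 × 10^8) / (1.828 × 10^15) = 8.1838 × 10^-8 rad.
In arcseconds: 8.1838 × 10^-8 × 206265 = 0.01688″.

0.01688 arcsec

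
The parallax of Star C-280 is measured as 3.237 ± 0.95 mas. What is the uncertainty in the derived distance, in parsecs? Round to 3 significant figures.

d = 1/p, so σ_d = σ_p / p².
σ_d = 0.000950 / (0.003237)² = 0.000950 / 0.000010478 = 90.666 pc.

90.7 pc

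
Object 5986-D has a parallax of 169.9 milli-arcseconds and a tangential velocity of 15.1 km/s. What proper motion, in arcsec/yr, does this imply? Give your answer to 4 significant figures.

d = 1/p = 1/0.1699″ = 5.8858 pc.
μ = v_t / (4.74 d) = 15.1 / (4.74 × 5.8858) = 15.1 / 27.899 = 0.54124 ″/yr.

0.5412 arcsec/yr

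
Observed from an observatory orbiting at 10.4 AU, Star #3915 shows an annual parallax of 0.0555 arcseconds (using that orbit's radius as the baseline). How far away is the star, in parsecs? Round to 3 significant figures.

With baseline B (in AU) and parallax p (in arcsec), d = B/p parsecs.
d = 10.4 / 0.0555 = 187.39 pc.

187 pc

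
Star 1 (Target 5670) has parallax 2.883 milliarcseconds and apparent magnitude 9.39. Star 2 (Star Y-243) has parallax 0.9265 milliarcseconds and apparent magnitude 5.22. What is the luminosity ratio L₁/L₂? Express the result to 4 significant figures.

L₁/L₂ = 0.002218

d₁ = 1/p₁ = 1/0.002883″ = 346.86 pc; d₂ = 1/p₂ = 1/0.0009265″ = 1079.3 pc.
M₁ = m₁ − 5 log₁₀ d₁ + 5 = 9.39 − 12.7008 + 5 = 1.6892.
M₂ = 5.22 − 15.1657 + 5 = -4.9457.
L₁/L₂ = 10^(0.4(M₂ − M₁)) = 10^(0.4 × (-6.6349)) = 10^(-2.65396) = 0.0022184.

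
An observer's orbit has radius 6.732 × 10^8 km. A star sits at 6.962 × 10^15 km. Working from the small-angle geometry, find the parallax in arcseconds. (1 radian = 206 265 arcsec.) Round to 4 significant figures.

θ ≈ B/d = (6.732 × 10^8) / (6.962 × 10^15) = 9.6696 × 10^-8 rad.
In arcseconds: 9.6696 × 10^-8 × 206265 = 0.019945″.

0.01995 arcsec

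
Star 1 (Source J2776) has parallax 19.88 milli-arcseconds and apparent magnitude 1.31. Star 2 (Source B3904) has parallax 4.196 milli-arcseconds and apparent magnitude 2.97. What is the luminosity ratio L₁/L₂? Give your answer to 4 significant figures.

L₁/L₂ = 0.2055

d₁ = 1/p₁ = 1/0.01988″ = 50.302 pc; d₂ = 1/p₂ = 1/0.004196″ = 238.32 pc.
M₁ = m₁ − 5 log₁₀ d₁ + 5 = 1.31 − 8.5079 + 5 = -2.1979.
M₂ = 2.97 − 11.8858 + 5 = -3.9158.
L₁/L₂ = 10^(0.4(M₂ − M₁)) = 10^(0.4 × (-1.7179)) = 10^(-0.68716) = 0.20551.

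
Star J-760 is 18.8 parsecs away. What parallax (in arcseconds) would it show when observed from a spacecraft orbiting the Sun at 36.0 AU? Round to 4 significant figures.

1.915 arcsec

p (arcsec) = B (AU) / d (pc).
p = 36.0 / 18.8 = 1.9149 arcsec.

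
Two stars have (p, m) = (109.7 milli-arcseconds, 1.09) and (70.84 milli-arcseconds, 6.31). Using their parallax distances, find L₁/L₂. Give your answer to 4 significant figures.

d₁ = 1/p₁ = 1/0.1097″ = 9.1158 pc; d₂ = 1/p₂ = 1/0.07084″ = 14.116 pc.
M₁ = m₁ − 5 log₁₀ d₁ + 5 = 1.09 − 4.7990 + 5 = 1.2910.
M₂ = 6.31 − 5.7486 + 5 = 5.5614.
L₁/L₂ = 10^(0.4(M₂ − M₁)) = 10^(0.4 × 4.2704) = 10^1.70816 = 51.069.

L₁/L₂ = 51.07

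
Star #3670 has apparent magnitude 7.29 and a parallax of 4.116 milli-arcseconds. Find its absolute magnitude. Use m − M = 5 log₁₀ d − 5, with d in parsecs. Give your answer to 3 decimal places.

M = 0.362

d = 1/p = 1/0.004116″ = 242.95 pc.
m − M = 5 log₁₀(242.95) − 5 = 11.9276 − 5 = 6.9276.
M = m − (m − M) = 7.29 − 6.9276 = 0.362.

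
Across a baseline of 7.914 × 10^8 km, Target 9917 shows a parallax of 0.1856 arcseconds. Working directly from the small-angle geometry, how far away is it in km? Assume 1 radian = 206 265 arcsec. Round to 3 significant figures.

θ = 0.1856″ = 0.1856/206265 = 8.9981 × 10^-7 rad.
d = B/θ = (7.914 × 10^8) / (8.9981 × 10^-7) = 8.7952 × 10^14 km.

8.80 × 10^14 km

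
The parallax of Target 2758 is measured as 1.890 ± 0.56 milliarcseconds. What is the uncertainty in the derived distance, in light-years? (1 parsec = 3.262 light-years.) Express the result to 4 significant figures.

d = 1/p, so σ_d = σ_p / p².
σ_d = 0.000560 / (0.001890)² = 0.000560 / 0.0000035721 = 156.77 pc = 156.77 × 3.262 ly = 511.38 ly.

511.4 ly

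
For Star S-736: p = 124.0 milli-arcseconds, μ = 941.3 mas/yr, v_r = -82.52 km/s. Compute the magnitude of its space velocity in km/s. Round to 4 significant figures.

90.02 km/s

d = 1/p = 1/0.1240″ = 8.0645 pc.
μ = 941.3 mas/yr = 0.9413 ″/yr.
v_t = 4.740 μ d = 4.740 × 0.9413 × 8.0645 = 35.982 km/s.
v = √(v_r² + v_t²) = √((-82.52)² + 35.982²) = √8104.25 = 90.024 km/s.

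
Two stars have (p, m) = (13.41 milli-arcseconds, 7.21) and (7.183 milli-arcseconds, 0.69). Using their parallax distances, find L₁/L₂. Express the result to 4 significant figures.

d₁ = 1/p₁ = 1/0.01341″ = 74.571 pc; d₂ = 1/p₂ = 1/0.007183″ = 139.22 pc.
M₁ = m₁ − 5 log₁₀ d₁ + 5 = 7.21 − 9.3628 + 5 = 2.8472.
M₂ = 0.69 − 10.7185 + 5 = -5.0285.
L₁/L₂ = 10^(0.4(M₂ − M₁)) = 10^(0.4 × (-7.8757)) = 10^(-3.15028) = 0.00070749.

L₁/L₂ = 0.0007075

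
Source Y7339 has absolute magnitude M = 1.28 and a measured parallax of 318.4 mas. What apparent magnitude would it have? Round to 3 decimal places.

m = -1.235

d = 1/p = 1/0.3184″ = 3.1407 pc.
m − M = 5 log₁₀ d − 5 = 5 log₁₀(3.1407) − 5 = 2.4851 − 5 = -2.5149.
m = M + (m − M) = 1.28 + (-2.5149) = -1.235.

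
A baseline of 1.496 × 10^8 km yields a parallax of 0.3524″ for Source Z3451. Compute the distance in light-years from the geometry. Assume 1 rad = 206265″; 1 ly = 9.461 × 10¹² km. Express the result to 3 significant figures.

9.26 ly

θ = 0.3524″ = 0.3524/206265 = 1.7085 × 10^-6 rad.
d = B/θ = (1.496 × 10^8) / (1.7085 × 10^-6) = 8.7562 × 10^13 km = (8.7562 × 10^13) / (9.461 × 10^12) ly = 9.255 ly.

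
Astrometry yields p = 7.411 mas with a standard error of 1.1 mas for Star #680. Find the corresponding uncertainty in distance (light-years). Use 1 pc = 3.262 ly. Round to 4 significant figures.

65.33 ly

d = 1/p, so σ_d = σ_p / p².
σ_d = 0.00110 / (0.007411)² = 0.00110 / 0.000054923 = 20.028 pc = 20.028 × 3.262 ly = 65.331 ly.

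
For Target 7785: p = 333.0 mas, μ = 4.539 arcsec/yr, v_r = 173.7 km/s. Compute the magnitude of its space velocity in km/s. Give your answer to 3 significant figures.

185 km/s

d = 1/p = 1/0.3330″ = 3.003 pc.
v_t = 4.740 μ d = 4.740 × 4.539 × 3.003 = 64.609 km/s.
v = √(v_r² + v_t²) = √(173.7² + 64.609²) = √34346 = 185.33 km/s.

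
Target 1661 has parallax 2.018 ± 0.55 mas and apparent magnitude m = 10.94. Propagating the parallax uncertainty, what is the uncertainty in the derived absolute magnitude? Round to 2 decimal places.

σ_M = 0.59 mag

M = m − 5 log₁₀ d + 5 = m + 5 log₁₀ p + 5, so ∂M/∂p = 5/(p ln 10).
σ_M = (5/ln 10) · (σ_p/p) = 2.1715 × 0.55/2.018 = 2.1715 × 0.27255 = 0.59184.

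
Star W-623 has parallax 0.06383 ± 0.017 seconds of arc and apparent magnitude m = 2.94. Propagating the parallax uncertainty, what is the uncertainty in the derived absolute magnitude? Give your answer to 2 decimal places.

M = m − 5 log₁₀ d + 5 = m + 5 log₁₀ p + 5, so ∂M/∂p = 5/(p ln 10).
σ_M = (5/ln 10) · (σ_p/p) = 2.1715 × 0.017/0.06383 = 2.1715 × 0.26633 = 0.57834.

σ_M = 0.58 mag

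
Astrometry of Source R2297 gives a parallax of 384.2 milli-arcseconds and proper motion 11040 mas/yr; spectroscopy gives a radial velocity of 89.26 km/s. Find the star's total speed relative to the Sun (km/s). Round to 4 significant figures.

162.8 km/s

d = 1/p = 1/0.3842″ = 2.6028 pc.
μ = 11040 mas/yr = 11.04 ″/yr.
v_t = 4.740 μ d = 4.740 × 11.04 × 2.6028 = 136.2 km/s.
v = √(v_r² + v_t²) = √(89.26² + 136.2²) = √26517.8 = 162.84 km/s.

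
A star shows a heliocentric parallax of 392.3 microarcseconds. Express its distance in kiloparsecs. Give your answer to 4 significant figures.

2.549 kpc

p = 392.3 microarcseconds = 0.0003923 arcsec.
d = 1/p = 1/0.0003923 = 2549.1 pc.
= 2.5491 kpc.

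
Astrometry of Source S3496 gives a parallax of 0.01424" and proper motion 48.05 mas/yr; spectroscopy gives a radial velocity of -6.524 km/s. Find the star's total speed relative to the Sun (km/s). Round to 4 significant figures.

17.27 km/s

d = 1/p = 1/0.01424″ = 70.225 pc.
μ = 48.05 mas/yr = 0.04805 ″/yr.
v_t = 4.740 μ d = 4.740 × 0.04805 × 70.225 = 15.994 km/s.
v = √(v_r² + v_t²) = √((-6.524)² + 15.994²) = √298.371 = 17.273 km/s.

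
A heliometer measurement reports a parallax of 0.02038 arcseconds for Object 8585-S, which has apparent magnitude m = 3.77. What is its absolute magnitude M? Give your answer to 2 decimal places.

d = 1/p = 1/0.02038″ = 49.068 pc.
m − M = 5 log₁₀(49.068) − 5 = 8.4540 − 5 = 3.4540.
M = m − (m − M) = 3.77 − 3.4540 = 0.32.

M = 0.32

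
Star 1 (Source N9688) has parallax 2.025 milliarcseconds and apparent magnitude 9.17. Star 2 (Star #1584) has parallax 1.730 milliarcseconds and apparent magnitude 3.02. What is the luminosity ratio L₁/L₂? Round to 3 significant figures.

L₁/L₂ = 0.00253

d₁ = 1/p₁ = 1/0.002025″ = 493.83 pc; d₂ = 1/p₂ = 1/0.001730″ = 578.03 pc.
M₁ = m₁ − 5 log₁₀ d₁ + 5 = 9.17 − 13.4679 + 5 = 0.7021.
M₂ = 3.02 − 13.8098 + 5 = -5.7898.
L₁/L₂ = 10^(0.4(M₂ − M₁)) = 10^(0.4 × (-6.4919)) = 10^(-2.59676) = 0.0025307.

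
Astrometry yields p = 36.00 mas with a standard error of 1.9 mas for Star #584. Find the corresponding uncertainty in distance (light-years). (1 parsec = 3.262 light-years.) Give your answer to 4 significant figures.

d = 1/p, so σ_d = σ_p / p².
σ_d = 0.00190 / (0.03600)² = 0.00190 / 0.001296 = 1.466 pc = 1.466 × 3.262 ly = 4.7821 ly.

4.782 ly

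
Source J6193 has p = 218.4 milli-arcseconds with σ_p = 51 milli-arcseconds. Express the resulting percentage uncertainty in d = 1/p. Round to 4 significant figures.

23.35%

For d = 1/p, |σ_d/d| = |σ_p/p|.
σ_p/p = 51 / 218.4 = 0.23352 = 23.352%.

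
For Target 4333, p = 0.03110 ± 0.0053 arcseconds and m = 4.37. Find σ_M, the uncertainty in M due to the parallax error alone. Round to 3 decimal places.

σ_M = 0.370 mag

M = m − 5 log₁₀ d + 5 = m + 5 log₁₀ p + 5, so ∂M/∂p = 5/(p ln 10).
σ_M = (5/ln 10) · (σ_p/p) = 2.1715 × 0.0053/0.03110 = 2.1715 × 0.17042 = 0.37007.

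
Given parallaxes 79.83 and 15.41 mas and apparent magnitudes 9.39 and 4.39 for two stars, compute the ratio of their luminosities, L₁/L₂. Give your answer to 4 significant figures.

d₁ = 1/p₁ = 1/0.07983″ = 12.527 pc; d₂ = 1/p₂ = 1/0.01541″ = 64.893 pc.
M₁ = m₁ − 5 log₁₀ d₁ + 5 = 9.39 − 5.4892 + 5 = 8.9008.
M₂ = 4.39 − 9.0610 + 5 = 0.3290.
L₁/L₂ = 10^(0.4(M₂ − M₁)) = 10^(0.4 × (-8.5718)) = 10^(-3.42872) = 0.00037263.

L₁/L₂ = 0.0003726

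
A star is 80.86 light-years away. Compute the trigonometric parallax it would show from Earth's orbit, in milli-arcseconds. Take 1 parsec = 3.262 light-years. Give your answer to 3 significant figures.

40.3 mas

d = 80.86 ly ÷ 3.262 = 24.788 pc.
p = 1/d = 1/24.788 = 0.040342 arcsec.
= 0.040342 × 1000 = 40.342 mas.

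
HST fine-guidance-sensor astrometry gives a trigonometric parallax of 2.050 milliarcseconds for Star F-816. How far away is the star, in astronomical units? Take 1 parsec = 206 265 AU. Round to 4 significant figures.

p = 2.050 milliarcseconds = 0.002050 arcsec.
d = 1/p = 1/0.002050 = 487.8 pc.
In AU: 487.8 × 206265 = 1.0062 × 10^8 AU.

1.006 × 10^8 AU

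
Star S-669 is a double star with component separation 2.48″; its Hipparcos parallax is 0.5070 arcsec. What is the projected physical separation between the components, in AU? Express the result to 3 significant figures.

4.89 AU

d = 1/p = 1/0.5070″ = 1.9724 pc.
At distance d (pc), an angle of θ arcsec spans θ·d AU: s = 2.48 × 1.9724 = 4.8916 AU.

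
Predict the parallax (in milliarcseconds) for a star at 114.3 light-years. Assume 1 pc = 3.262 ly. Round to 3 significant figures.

d = 114.3 ly ÷ 3.262 = 35.04 pc.
p = 1/d = 1/35.04 = 0.028539 arcsec.
= 0.028539 × 1000 = 28.539 mas.

28.5 mas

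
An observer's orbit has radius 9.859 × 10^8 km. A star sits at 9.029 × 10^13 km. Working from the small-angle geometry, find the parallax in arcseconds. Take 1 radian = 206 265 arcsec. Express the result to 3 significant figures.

2.25 arcsec

θ ≈ B/d = (9.859 × 10^8) / (9.029 × 10^13) = 1.0919 × 10^-5 rad.
In arcseconds: 1.0919 × 10^-5 × 206265 = 2.2522″.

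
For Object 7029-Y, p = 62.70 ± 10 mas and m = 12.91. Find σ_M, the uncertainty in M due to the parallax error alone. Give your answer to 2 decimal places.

σ_M = 0.35 mag

M = m − 5 log₁₀ d + 5 = m + 5 log₁₀ p + 5, so ∂M/∂p = 5/(p ln 10).
σ_M = (5/ln 10) · (σ_p/p) = 2.1715 × 10/62.70 = 2.1715 × 0.15949 = 0.34633.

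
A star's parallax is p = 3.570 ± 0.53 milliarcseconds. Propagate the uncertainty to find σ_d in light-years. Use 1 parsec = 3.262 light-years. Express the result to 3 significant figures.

d = 1/p, so σ_d = σ_p / p².
σ_d = 0.000530 / (0.003570)² = 0.000530 / 0.000012745 = 41.585 pc = 41.585 × 3.262 ly = 135.65 ly.

136 ly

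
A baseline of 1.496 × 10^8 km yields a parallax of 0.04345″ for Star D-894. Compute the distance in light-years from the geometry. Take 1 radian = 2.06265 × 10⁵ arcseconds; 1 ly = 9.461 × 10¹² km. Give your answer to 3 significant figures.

θ = 0.04345″ = 0.04345/206265 = 2.1065 × 10^-7 rad.
d = B/θ = (1.496 × 10^8) / (2.1065 × 10^-7) = 7.1018 × 10^14 km = (7.1018 × 10^14) / (9.461 × 10^12) ly = 75.064 ly.

75.1 ly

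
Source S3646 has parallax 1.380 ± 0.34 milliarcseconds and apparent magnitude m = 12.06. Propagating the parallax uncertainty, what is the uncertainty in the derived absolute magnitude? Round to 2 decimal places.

σ_M = 0.54 mag

M = m − 5 log₁₀ d + 5 = m + 5 log₁₀ p + 5, so ∂M/∂p = 5/(p ln 10).
σ_M = (5/ln 10) · (σ_p/p) = 2.1715 × 0.34/1.380 = 2.1715 × 0.24638 = 0.53501.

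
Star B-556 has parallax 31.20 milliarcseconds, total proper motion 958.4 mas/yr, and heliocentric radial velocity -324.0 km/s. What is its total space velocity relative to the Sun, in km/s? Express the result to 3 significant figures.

355 km/s

d = 1/p = 1/0.03120″ = 32.051 pc.
μ = 958.4 mas/yr = 0.9584 ″/yr.
v_t = 4.740 μ d = 4.740 × 0.9584 × 32.051 = 145.6 km/s.
v = √(v_r² + v_t²) = √((-324.0)² + 145.6²) = √126175 = 355.21 km/s.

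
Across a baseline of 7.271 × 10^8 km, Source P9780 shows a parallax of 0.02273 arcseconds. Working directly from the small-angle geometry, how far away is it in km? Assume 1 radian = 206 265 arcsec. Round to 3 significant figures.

6.60 × 10^15 km

θ = 0.02273″ = 0.02273/206265 = 1.1020 × 10^-7 rad.
d = B/θ = (7.271 × 10^8) / (1.1020 × 10^-7) = 6.5980 × 10^15 km.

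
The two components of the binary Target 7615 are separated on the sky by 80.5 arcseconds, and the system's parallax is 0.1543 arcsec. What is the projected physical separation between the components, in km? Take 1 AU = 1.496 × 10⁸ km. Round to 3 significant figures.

d = 1/p = 1/0.1543″ = 6.4809 pc.
At distance d (pc), an angle of θ arcsec spans θ·d AU: s = 80.5 × 6.4809 = 521.71 AU.
= 521.71 × 1.496 × 10⁸ km = 7.8048 × 10^10 km.

7.80 × 10^10 km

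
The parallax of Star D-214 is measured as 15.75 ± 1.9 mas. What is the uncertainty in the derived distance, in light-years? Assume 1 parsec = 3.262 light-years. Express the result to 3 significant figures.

25.0 ly

d = 1/p, so σ_d = σ_p / p².
σ_d = 0.00190 / (0.01575)² = 0.00190 / 0.00024806 = 7.6594 pc = 7.6594 × 3.262 ly = 24.985 ly.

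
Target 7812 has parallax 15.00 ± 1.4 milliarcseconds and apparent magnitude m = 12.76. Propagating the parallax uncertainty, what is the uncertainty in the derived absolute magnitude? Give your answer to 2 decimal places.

M = m − 5 log₁₀ d + 5 = m + 5 log₁₀ p + 5, so ∂M/∂p = 5/(p ln 10).
σ_M = (5/ln 10) · (σ_p/p) = 2.1715 × 1.4/15.00 = 2.1715 × 0.093333 = 0.20267.

σ_M = 0.20 mag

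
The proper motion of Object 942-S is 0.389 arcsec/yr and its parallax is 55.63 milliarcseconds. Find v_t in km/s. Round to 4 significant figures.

d = 1/p = 1/0.05563″ = 17.976 pc.
v_t = 4.74 × μ × d = 4.74 × 0.389 × 17.976 = 33.145 km/s.

33.15 km/s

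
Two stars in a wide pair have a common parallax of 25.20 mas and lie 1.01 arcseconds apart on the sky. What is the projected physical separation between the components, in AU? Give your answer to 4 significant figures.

d = 1/p = 1/0.02520″ = 39.683 pc.
At distance d (pc), an angle of θ arcsec spans θ·d AU: s = 1.01 × 39.683 = 40.08 AU.

40.08 AU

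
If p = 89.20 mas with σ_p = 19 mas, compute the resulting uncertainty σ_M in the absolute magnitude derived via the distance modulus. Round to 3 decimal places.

M = m − 5 log₁₀ d + 5 = m + 5 log₁₀ p + 5, so ∂M/∂p = 5/(p ln 10).
σ_M = (5/ln 10) · (σ_p/p) = 2.1715 × 19/89.20 = 2.1715 × 0.213 = 0.46253.

σ_M = 0.463 mag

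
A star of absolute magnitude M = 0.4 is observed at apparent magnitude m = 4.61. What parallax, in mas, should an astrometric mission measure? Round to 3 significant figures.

m − M = 4.61 − 0.4 = 4.21.
d = 10^((m−M)/5 + 1) = 10^1.842 = 69.502 pc.
p = 1/d = 1/69.502 = 0.014388 arcsec = 14.388 mas.

14.4 mas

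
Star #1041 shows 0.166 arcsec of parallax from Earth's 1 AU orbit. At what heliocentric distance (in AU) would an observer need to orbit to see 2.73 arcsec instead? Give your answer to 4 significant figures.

16.45 AU

Parallax scales linearly with baseline: p ∝ B, so B = p_target / p_Earth × 1 AU.
B = 2.73 / 0.166 = 16.446 AU.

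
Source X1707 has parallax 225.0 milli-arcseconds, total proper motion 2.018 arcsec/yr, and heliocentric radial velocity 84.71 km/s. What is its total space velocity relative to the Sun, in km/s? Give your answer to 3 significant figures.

d = 1/p = 1/0.2250″ = 4.4444 pc.
v_t = 4.740 μ d = 4.740 × 2.018 × 4.4444 = 42.512 km/s.
v = √(v_r² + v_t²) = √(84.71² + 42.512²) = √8983.05 = 94.779 km/s.

94.8 km/s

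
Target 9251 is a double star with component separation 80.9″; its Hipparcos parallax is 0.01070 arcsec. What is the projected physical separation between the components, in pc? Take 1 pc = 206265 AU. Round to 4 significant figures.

0.03666 pc

d = 1/p = 1/0.01070″ = 93.458 pc.
At distance d (pc), an angle of θ arcsec spans θ·d AU: s = 80.9 × 93.458 = 7560.8 AU.
= 7560.8 / 206265 = 0.036656 pc.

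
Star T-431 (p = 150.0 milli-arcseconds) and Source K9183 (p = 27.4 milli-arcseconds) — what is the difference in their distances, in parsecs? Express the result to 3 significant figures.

29.8 pc

d_A = 1/0.1500″ = 6.6667 pc; d_B = 1/0.02740″ = 36.496 pc.
|d_B − d_A| = |36.496 − 6.6667| = 29.829 pc.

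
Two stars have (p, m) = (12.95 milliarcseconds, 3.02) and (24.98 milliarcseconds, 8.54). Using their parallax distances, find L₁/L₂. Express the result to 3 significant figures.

L₁/L₂ = 601

d₁ = 1/p₁ = 1/0.01295″ = 77.22 pc; d₂ = 1/p₂ = 1/0.02498″ = 40.032 pc.
M₁ = m₁ − 5 log₁₀ d₁ + 5 = 3.02 − 9.4386 + 5 = -1.4186.
M₂ = 8.54 − 8.0120 + 5 = 5.5280.
L₁/L₂ = 10^(0.4(M₂ − M₁)) = 10^(0.4 × 6.9466) = 10^2.77864 = 600.68.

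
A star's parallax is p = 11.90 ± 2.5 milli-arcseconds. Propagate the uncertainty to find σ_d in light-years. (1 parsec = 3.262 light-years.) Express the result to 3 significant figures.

57.6 ly

d = 1/p, so σ_d = σ_p / p².
σ_d = 0.00250 / (0.01190)² = 0.00250 / 0.00014161 = 17.654 pc = 17.654 × 3.262 ly = 57.587 ly.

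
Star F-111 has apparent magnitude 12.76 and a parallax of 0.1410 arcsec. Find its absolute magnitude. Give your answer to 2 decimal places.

M = 13.51

d = 1/p = 1/0.1410″ = 7.0922 pc.
m − M = 5 log₁₀(7.0922) − 5 = 4.2539 − 5 = -0.7461.
M = m − (m − M) = 12.76 − (-0.7461) = 13.51.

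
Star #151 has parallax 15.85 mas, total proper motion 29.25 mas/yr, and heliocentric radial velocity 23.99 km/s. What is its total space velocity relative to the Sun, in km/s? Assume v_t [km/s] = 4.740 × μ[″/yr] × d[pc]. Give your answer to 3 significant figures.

25.5 km/s

d = 1/p = 1/0.01585″ = 63.091 pc.
μ = 29.25 mas/yr = 0.02925 ″/yr.
v_t = 4.740 μ d = 4.740 × 0.02925 × 63.091 = 8.7473 km/s.
v = √(v_r² + v_t²) = √(23.99² + 8.7473²) = √652.035 = 25.535 km/s.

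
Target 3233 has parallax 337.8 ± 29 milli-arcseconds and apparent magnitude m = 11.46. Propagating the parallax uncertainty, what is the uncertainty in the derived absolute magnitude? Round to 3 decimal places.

M = m − 5 log₁₀ d + 5 = m + 5 log₁₀ p + 5, so ∂M/∂p = 5/(p ln 10).
σ_M = (5/ln 10) · (σ_p/p) = 2.1715 × 29/337.8 = 2.1715 × 0.08585 = 0.18642.

σ_M = 0.186 mag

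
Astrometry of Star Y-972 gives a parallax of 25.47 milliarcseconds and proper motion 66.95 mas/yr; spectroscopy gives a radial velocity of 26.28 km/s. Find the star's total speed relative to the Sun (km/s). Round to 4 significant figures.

d = 1/p = 1/0.02547″ = 39.262 pc.
μ = 66.95 mas/yr = 0.06695 ″/yr.
v_t = 4.740 μ d = 4.740 × 0.06695 × 39.262 = 12.46 km/s.
v = √(v_r² + v_t²) = √(26.28² + 12.46²) = √845.89 = 29.084 km/s.

29.08 km/s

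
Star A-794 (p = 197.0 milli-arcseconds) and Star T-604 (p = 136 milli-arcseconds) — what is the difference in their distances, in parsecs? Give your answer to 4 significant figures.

d_A = 1/0.1970″ = 5.0761 pc; d_B = 1/0.1360″ = 7.3529 pc.
|d_B − d_A| = |7.3529 − 5.0761| = 2.2768 pc.

2.277 pc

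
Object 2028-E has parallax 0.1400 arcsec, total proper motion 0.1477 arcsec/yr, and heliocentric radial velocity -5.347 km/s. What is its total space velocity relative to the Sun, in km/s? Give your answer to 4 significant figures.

7.321 km/s

d = 1/p = 1/0.1400″ = 7.1429 pc.
v_t = 4.740 μ d = 4.740 × 0.1477 × 7.1429 = 5.0007 km/s.
v = √(v_r² + v_t²) = √((-5.347)² + 5.0007²) = √53.5974 = 7.321 km/s.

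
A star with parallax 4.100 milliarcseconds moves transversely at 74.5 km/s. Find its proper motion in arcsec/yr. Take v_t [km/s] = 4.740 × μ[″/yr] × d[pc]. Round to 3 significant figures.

0.0644 arcsec/yr

d = 1/p = 1/0.004100″ = 243.9 pc.
μ = v_t / (4.74 d) = 74.5 / (4.74 × 243.9) = 74.5 / 1156.1 = 0.064441 ″/yr.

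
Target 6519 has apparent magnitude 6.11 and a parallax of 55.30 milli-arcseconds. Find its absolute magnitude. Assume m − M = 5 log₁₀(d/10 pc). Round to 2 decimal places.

M = 4.82

d = 1/p = 1/0.05530″ = 18.083 pc.
m − M = 5 log₁₀(18.083) − 5 = 6.2864 − 5 = 1.2864.
M = m − (m − M) = 6.11 − 1.2864 = 4.82.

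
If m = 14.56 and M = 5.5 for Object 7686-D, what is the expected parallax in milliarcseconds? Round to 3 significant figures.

m − M = 14.56 − 5.5 = 9.06.
d = 10^((m−M)/5 + 1) = 10^2.812 = 648.63 pc.
p = 1/d = 1/648.63 = 0.0015417 arcsec = 1.5417 mas.

1.54 mas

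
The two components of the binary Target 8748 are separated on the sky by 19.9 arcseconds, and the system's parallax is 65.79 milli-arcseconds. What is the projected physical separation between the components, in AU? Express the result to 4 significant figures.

d = 1/p = 1/0.06579″ = 15.2 pc.
At distance d (pc), an angle of θ arcsec spans θ·d AU: s = 19.9 × 15.2 = 302.48 AU.

302.5 AU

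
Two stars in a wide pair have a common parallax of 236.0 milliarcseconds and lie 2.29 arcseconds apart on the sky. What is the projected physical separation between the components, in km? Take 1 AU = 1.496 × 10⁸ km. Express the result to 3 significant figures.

d = 1/p = 1/0.2360″ = 4.2373 pc.
At distance d (pc), an angle of θ arcsec spans θ·d AU: s = 2.29 × 4.2373 = 9.7034 AU.
= 9.7034 × 1.496 × 10⁸ km = 1.4516 × 10^9 km.

1.45 × 10^9 km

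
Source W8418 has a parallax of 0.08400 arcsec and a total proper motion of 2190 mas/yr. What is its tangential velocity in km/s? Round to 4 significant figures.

d = 1/p = 1/0.08400″ = 11.905 pc.
μ = 2190 mas/yr = 2.19 ″/yr.
v_t = 4.74 × μ × d = 4.74 × 2.19 × 11.905 = 123.58 km/s.

123.6 km/s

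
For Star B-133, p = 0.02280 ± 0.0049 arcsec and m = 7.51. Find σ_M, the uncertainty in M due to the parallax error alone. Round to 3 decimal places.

σ_M = 0.467 mag

M = m − 5 log₁₀ d + 5 = m + 5 log₁₀ p + 5, so ∂M/∂p = 5/(p ln 10).
σ_M = (5/ln 10) · (σ_p/p) = 2.1715 × 0.0049/0.02280 = 2.1715 × 0.21491 = 0.46668.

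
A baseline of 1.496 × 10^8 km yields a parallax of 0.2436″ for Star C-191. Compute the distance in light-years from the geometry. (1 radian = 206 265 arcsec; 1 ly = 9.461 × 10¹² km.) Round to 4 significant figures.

θ = 0.2436″ = 0.2436/206265 = 1.1810 × 10^-6 rad.
d = B/θ = (1.496 × 10^8) / (1.1810 × 10^-6) = 1.2667 × 10^14 km = (1.2667 × 10^14) / (9.461 × 10^12) ly = 13.389 ly.

13.39 ly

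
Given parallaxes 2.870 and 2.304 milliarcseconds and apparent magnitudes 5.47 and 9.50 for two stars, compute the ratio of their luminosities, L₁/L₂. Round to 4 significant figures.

d₁ = 1/p₁ = 1/0.002870″ = 348.43 pc; d₂ = 1/p₂ = 1/0.002304″ = 434.03 pc.
M₁ = m₁ − 5 log₁₀ d₁ + 5 = 5.47 − 12.7106 + 5 = -2.2406.
M₂ = 9.50 − 13.1876 + 5 = 1.3124.
L₁/L₂ = 10^(0.4(M₂ − M₁)) = 10^(0.4 × 3.5530) = 10^1.42120 = 26.375.

L₁/L₂ = 26.38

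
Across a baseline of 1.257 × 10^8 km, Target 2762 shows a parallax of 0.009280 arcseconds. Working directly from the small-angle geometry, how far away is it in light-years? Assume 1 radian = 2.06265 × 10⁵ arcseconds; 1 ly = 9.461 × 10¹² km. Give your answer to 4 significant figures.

θ = 0.009280″ = 0.009280/206265 = 4.4991 × 10^-8 rad.
d = B/θ = (1.257 × 10^8) / (4.4991 × 10^-8) = 2.7939 × 10^15 km = (2.7939 × 10^15) / (9.461 × 10^12) ly = 295.31 ly.

295.3 ly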